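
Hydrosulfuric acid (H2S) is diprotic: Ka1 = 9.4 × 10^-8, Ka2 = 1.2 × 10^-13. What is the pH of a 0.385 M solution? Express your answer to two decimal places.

Ka1 ≫ Ka2, so treat the first dissociation as the only significant source of H+.
Ka1 = x²/(0.385 − x) = 9.4 × 10^-8
x ≈ √(9.4 × 10^-8 × 0.385) = 1.90 × 10^-4 M
pH = −log(1.90 × 10^-4) = 3.72

pH = 3.72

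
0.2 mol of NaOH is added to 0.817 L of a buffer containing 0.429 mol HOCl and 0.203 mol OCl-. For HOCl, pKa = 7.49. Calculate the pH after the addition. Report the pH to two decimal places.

pH = 7.74

After neutralization: n(HOCl) = 0.229 mol, n(OCl-) = 0.403 mol.
pH = pKa + log(n_OCl-/n_HOCl) = 7.49 + log(0.403/0.229) = 7.49 + (+0.245)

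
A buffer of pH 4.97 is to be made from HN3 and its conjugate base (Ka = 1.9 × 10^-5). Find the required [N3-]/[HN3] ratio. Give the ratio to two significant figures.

ratio = 1.8

pKa = -log(1.9 × 10^-5) = 4.721
pH = pKa + log(r) ⇒ log(r) = 4.97 − 4.721 = +0.249
r = [N3-]/[HN3] = 10^(+0.249) = 1.77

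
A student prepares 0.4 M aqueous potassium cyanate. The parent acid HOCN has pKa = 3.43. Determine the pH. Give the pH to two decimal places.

OCN- is the conjugate base of the weak acid HOCN.
Ka = 10^(−3.43) = 3.72 × 10^-4
Kb = Kw/Ka = 1.0×10^-14 / 3.72 × 10^-4 = 2.69 × 10^-11
From the ICE table, Kb = x²/(0.4 − x) = 2.69 × 10^-11.
Neglecting x in the denominator: x = √(2.69 × 10^-11 × 0.4) = 3.28 × 10^-6 M
pOH = −log(3.28 × 10^-6) = 5.48; pH = 14.00 − 5.48 = 8.52

pH = 8.52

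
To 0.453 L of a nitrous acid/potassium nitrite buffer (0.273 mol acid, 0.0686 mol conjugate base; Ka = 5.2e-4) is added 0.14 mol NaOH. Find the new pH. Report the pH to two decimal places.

After neutralization: n(HNO2) = 0.133 mol, n(NO2-) = 0.209 mol.
pKa = −log(5.2 × 10^-4) = 3.284
pH = pKa + log(n_NO2-/n_HNO2) = 3.284 + log(0.209/0.133) = 3.284 + (+0.196)

pH = 3.48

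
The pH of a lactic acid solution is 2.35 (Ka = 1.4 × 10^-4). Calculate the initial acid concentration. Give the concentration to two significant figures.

[H+] = 10^(-2.35) = 4.47 × 10^-3 M = x
Ka = x²/(C₀ − x) ⇒ C₀ = x + x²/Ka
C₀ = 4.47 × 10^-3 + (4.47 × 10^-3)²/(1.4 × 10^-4) = 1.47 × 10^-1 M

C₀ = 1.5 × 10^-1 M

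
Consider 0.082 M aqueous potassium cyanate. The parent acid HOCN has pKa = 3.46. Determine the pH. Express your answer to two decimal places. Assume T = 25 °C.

pH = 8.19

OCN- is the conjugate base of the weak acid HOCN.
Ka = 10^(−3.46) = 3.47 × 10^-4
Kb = Kw/Ka = 1.0×10^-14 / 3.47 × 10^-4 = 2.88 × 10^-11
Kb = x²/(0.082 − x) = 2.88 × 10^-11
Since Kb ≪ C₀, x ≈ √(Kb·C₀) = 1.54 × 10^-6 M.
(x/C₀ = 0.0019% < 5%, so the approximation holds.)
pOH = 5.81, so pH = 14.00 − pOH = 8.19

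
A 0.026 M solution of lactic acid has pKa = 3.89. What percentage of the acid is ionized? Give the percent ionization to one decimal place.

6.8%

CH3CH(OH)COOH ⇌ CH3CH(OH)COO- + H+; let x = [H+] at equilibrium.
Ka = 10^(−3.89) = 1.29 × 10^-4
Solve x² + 0.000129x − 3.35e-06 = 0 → x = 1.77 × 10^-3 M
Fraction ionized = 1.77 × 10^-3 / 0.026 = 0.0681 → 6.8%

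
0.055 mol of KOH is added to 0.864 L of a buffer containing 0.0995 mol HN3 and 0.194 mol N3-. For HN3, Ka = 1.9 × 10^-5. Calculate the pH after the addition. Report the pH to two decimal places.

pH = 5.47

OH- converts HN3 to N3-: HN3 → 0.0445 mol, N3- → 0.249 mol.
pKa = −log(1.9 × 10^-5) = 4.721
pH = pKa + log(n_N3-/n_HN3) = 4.721 + log(0.249/0.0445) = 4.721 + (+0.748)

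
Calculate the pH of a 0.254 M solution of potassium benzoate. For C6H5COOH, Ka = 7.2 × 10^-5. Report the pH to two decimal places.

C6H5COO- is the conjugate base of the weak acid C6H5COOH.
Kb = Kw/Ka = 1.0×10^-14 / 7.2 × 10^-5 = 1.39 × 10^-10
From the ICE table, Kb = [OH-]²/(0.254 − [OH-]) = 1.39 × 10^-10.
Assume [OH-] ≪ 0.254: [OH-] ≈ √(1.39 × 10^-10 × 0.254) = 5.94 × 10^-6 M
pOH = 5.23, so pH = 14.00 − pOH = 8.77

pH = 8.77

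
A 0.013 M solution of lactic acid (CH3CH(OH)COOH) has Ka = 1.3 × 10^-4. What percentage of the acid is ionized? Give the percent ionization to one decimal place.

9.5%

CH3CH(OH)COOH ⇌ CH3CH(OH)COO- + H+; let x = [H+] at equilibrium.
Solve x² + 0.00013x − 1.69e-06 = 0 → x = 1.24 × 10^-3 M
Fraction ionized = 1.24 × 10^-3 / 0.013 = 0.0954 → 9.5%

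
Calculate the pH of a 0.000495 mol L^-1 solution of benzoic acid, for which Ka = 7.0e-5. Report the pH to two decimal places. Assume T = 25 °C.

C6H5COOH ⇌ C6H5COO- + H+
Ka = x²/(0.000495 − x) = 7.0 × 10^-5
x is not negligible relative to C₀; solve x² + 7e-05·x − 3.46e-08 = 0.
x = [−7e-05 + √(7e-05² + 1.39e-07)]/2 = 1.54 × 10^-4 M
pH = −log(1.54 × 10^-4) = 3.81

pH = 3.81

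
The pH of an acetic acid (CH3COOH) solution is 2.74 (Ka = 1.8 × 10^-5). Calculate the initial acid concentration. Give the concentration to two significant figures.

C₀ = 1.9 × 10^-1 M

[H+] = 10^(-2.74) = 1.82 × 10^-3 M = x
Ka = x²/(C₀ − x) ⇒ C₀ = x + x²/Ka
C₀ = 1.82 × 10^-3 + (1.82 × 10^-3)²/(1.8 × 10^-5) = 1.86 × 10^-1 M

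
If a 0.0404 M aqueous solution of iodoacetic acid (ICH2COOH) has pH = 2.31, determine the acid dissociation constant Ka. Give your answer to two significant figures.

[H+] = 10^(-2.31) = 4.90 × 10^-3 M
At equilibrium [HA] = 0.0404 − 4.90 × 10^-3 = 3.55 × 10^-2 M
Ka = [H+][A-]/[HA] = (4.90 × 10^-3)² / 3.55 × 10^-2 = 6.8 × 10^-4

Ka = 6.8 × 10^-4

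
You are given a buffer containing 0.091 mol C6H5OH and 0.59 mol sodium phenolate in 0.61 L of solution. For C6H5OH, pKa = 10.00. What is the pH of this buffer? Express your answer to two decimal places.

Using pH = pKa + log([base]/[acid]) with [base]/[acid] = 0.59/0.091:
pH = 10.00 + (+0.812) = 10.81

pH = 10.81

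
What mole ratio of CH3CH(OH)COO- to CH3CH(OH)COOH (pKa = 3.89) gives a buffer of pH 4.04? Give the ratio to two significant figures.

pH = pKa + log(r) ⇒ log(r) = 4.04 − 3.89 = +0.15
r = [CH3CH(OH)COO-]/[CH3CH(OH)COOH] = 10^(+0.15) = 1.41

ratio = 1.4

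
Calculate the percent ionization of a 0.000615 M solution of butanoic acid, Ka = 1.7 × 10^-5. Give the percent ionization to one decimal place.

15.3%

CH3(CH2)2COOH ⇌ CH3(CH2)2COO- + H+; let x = [H+] at equilibrium.
Ka = x²/(C₀ − x); solving the quadratic gives x = 9.41 × 10^-5 M.
Fraction ionized = 9.41 × 10^-5 / 0.000615 = 0.1530 → 15.3%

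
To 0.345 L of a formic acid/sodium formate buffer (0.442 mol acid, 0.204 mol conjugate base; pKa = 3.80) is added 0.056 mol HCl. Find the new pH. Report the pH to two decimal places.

Added H+ converts HCOO- to HCOOH: HCOOH → 0.498 mol, HCOO- → 0.148 mol.
pH = pKa + log(n_HCOO-/n_HCOOH) = 3.80 + log(0.148/0.498) = 3.80 + (-0.527)

pH = 3.27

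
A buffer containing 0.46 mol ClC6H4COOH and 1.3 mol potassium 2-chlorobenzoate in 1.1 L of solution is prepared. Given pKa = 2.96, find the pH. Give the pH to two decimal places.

pH = 3.41

Using pH = pKa + log([base]/[acid]) with [base]/[acid] = 1.3/0.46:
pH = 2.96 + (+0.451) = 3.41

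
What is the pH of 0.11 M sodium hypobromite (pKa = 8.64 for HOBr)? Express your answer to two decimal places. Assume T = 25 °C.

pH = 10.84

OBr- is the conjugate base of the weak acid HOBr.
Ka = 10^(−8.64) = 2.29 × 10^-9
Kb = Kw/Ka = 1.0×10^-14 / 2.29 × 10^-9 = 4.37 × 10^-6
Let x = [OH-] at equilibrium. Kb = x²/(0.11 − x).
Since Kb ≪ C₀, x ≈ √(Kb·C₀) = 6.93 × 10^-4 M.
(x/C₀ = 0.63% < 5%, so the approximation holds.)
pOH = −log(6.93 × 10^-4) = 3.16; pH = 14.00 − 3.16 = 10.84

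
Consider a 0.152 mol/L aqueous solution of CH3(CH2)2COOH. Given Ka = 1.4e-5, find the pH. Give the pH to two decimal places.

pH = 2.84

CH3(CH2)2COOH ⇌ CH3(CH2)2COO- + H+
Let x = [H+] at equilibrium. Ka = x²/(0.152 − x).
Neglecting x in the denominator: x = √(1.4 × 10^-5 × 0.152) = 1.46 × 10^-3 M
pH = −log(1.46 × 10^-3) = 2.84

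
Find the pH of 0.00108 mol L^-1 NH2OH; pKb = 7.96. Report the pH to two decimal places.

NH2OH + H2O ⇌ NH3OH+ + OH-
Kb = 10^(−7.96) = 1.10 × 10^-8
From the ICE table, Kb = [OH-]²/(0.00108 − [OH-]) = 1.10 × 10^-8.
Assume [OH-] ≪ 0.00108: [OH-] ≈ √(1.10 × 10^-8 × 0.00108) = 3.45 × 10^-6 M
Check: 0.32% ionized — well under 5%, approximation valid.
pOH = 5.46, so pH = 14.00 − pOH = 8.54

pH = 8.54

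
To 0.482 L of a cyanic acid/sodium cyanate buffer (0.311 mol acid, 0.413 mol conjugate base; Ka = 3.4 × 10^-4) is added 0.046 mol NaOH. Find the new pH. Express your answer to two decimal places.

pH = 3.71

OH- converts HOCN to OCN-: HOCN → 0.265 mol, OCN- → 0.459 mol.
pKa = −log(3.4 × 10^-4) = 3.469
pH = pKa + log([A⁻]/[HA]) = 3.469 + log(0.459/0.265) = 3.469 +0.239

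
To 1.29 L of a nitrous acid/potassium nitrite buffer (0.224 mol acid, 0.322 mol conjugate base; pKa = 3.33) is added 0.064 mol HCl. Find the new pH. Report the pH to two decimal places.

After neutralization: n(HNO2) = 0.288 mol, n(NO2-) = 0.258 mol.
pH = pKa + log([A⁻]/[HA]) = 3.33 + log(0.258/0.288) = 3.33 -0.048

pH = 3.28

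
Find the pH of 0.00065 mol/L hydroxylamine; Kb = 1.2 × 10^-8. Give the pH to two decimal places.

pH = 8.45

NH2OH + H2O ⇌ NH3OH+ + OH-
Kb = [OH-]²/(0.00065 − [OH-]) = 1.2 × 10^-8
Since Kb ≪ C₀, [OH-] ≈ √(Kb·C₀) = 2.79 × 10^-6 M.
pOH = 5.55, so pH = 14.00 − pOH = 8.45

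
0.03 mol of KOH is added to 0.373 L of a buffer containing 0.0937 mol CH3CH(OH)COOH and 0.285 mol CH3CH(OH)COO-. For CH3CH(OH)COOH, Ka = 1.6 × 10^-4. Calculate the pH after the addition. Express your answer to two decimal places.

pH = 4.49

OH- converts CH3CH(OH)COOH to CH3CH(OH)COO-: CH3CH(OH)COOH → 0.0637 mol, CH3CH(OH)COO- → 0.315 mol.
pKa = −log(1.6 × 10^-4) = 3.796
pH = pKa + log(n_CH3CH(OH)COO-/n_CH3CH(OH)COOH) = 3.796 + log(0.315/0.0637) = 3.796 + (+0.694)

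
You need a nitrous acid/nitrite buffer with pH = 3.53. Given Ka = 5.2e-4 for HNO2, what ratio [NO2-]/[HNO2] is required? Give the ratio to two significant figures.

pKa = -log(5.2 × 10^-4) = 3.284
pH = pKa + log(r) ⇒ log(r) = 3.53 − 3.284 = +0.246
r = [NO2-]/[HNO2] = 10^(+0.246) = 1.76

ratio = 1.8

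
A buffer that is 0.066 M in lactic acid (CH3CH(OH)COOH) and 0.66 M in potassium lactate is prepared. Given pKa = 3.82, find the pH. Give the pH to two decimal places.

pH = 4.82

pH = pKa + log([A⁻]/[HA]) = 3.82 + log(0.66/0.066)
pH = 3.82 + (+1.000) = 4.82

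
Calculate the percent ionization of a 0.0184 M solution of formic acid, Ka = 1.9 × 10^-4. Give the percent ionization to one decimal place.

9.7%

HCOOH ⇌ HCOO- + H+; let x = [H+] at equilibrium.
Solve x² + 0.00019x − 3.5e-06 = 0 → x = 1.78 × 10^-3 M
Fraction ionized = 1.78 × 10^-3 / 0.0184 = 0.0967 → 9.7%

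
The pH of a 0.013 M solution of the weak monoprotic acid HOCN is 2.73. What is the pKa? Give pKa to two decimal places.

pKa = 3.51

[H+] = 10^(-2.73) = 1.86 × 10^-3 M
At equilibrium [HA] = 0.013 − 1.86 × 10^-3 = 1.11 × 10^-2 M
Ka = [H+][A-]/[HA] = (1.86 × 10^-3)² / 1.11 × 10^-2 = 3.12 × 10^-4
pKa = -log(3.12 × 10^-4) = 3.51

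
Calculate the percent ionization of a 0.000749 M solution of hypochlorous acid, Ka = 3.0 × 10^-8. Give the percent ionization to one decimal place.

0.6%

HOCl ⇌ OCl- + H+; let x = [H+] at equilibrium.
x ≈ √(Ka·C₀) = √(3.0 × 10^-8 × 0.000749) = 4.74 × 10^-6 M
% ionization = x/C₀ × 100% = 4.74 × 10^-6/0.000749 × 100% = 0.6%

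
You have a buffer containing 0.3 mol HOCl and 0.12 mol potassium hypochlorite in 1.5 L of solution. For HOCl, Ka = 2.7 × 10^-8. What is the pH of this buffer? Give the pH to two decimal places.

pH = 7.17

pKa = −log(2.7 × 10^-8) = 7.569
Using pH = pKa + log([base]/[acid]) with [base]/[acid] = 0.12/0.3:
pH = 7.569 + (-0.398) = 7.17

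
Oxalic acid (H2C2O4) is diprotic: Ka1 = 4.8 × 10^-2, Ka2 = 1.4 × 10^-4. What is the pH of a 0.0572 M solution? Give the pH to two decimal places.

Since Ka1 ≫ Ka2, the first ionization dominates [H+].
Ka1 = x²/(0.0572 − x) = 4.8 × 10^-2
Solving the quadratic: x = (−Ka1 + √(Ka1² + 4·Ka1·C₀))/2 = 3.36 × 10^-2 M
pH = −log(3.36 × 10^-2) = 1.47

pH = 1.47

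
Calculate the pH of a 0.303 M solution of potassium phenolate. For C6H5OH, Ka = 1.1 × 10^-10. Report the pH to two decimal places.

pH = 11.72

C6H5O- is the conjugate base of the weak acid C6H5OH.
Kb = Kw/Ka = 1.0×10^-14 / 1.1 × 10^-10 = 9.09 × 10^-5
Kb = [OH-]²/(0.303 − [OH-]) = 9.09 × 10^-5
Assume [OH-] ≪ 0.303: [OH-] ≈ √(9.09 × 10^-5 × 0.303) = 5.25 × 10^-3 M
([OH-]/C₀ = 1.7% < 5%, so the approximation holds.)
pOH = −log(5.25 × 10^-3) = 2.28; pH = 14.00 − 2.28 = 11.72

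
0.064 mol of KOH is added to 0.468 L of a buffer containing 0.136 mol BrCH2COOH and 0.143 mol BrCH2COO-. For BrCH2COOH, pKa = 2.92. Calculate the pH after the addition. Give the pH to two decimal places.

After neutralization: n(BrCH2COOH) = 0.072 mol, n(BrCH2COO-) = 0.207 mol.
pH = pKa + log([A⁻]/[HA]) = 2.92 + log(0.207/0.072) = 2.92 +0.459

pH = 3.38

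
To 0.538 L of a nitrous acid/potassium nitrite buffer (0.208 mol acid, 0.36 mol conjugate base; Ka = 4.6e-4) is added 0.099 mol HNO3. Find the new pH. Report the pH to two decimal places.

After neutralization: n(HNO2) = 0.307 mol, n(NO2-) = 0.261 mol.
pKa = −log(4.6 × 10^-4) = 3.337
pH = pKa + log([A⁻]/[HA]) = 3.337 + log(0.261/0.307) = 3.337 -0.070

pH = 3.27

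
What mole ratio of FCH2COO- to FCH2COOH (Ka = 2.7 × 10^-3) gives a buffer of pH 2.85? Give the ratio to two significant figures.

ratio = 1.9

pKa = -log(2.7 × 10^-3) = 2.569
pH = pKa + log(r) ⇒ log(r) = 2.85 − 2.569 = +0.281
r = [FCH2COO-]/[FCH2COOH] = 10^(+0.281) = 1.91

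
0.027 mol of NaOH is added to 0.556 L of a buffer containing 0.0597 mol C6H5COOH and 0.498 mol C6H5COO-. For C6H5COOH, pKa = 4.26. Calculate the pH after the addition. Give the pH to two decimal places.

pH = 5.47

OH- converts C6H5COOH to C6H5COO-: C6H5COOH → 0.0327 mol, C6H5COO- → 0.525 mol.
pH = pKa + log([A⁻]/[HA]) = 4.26 + log(0.525/0.0327) = 4.26 +1.206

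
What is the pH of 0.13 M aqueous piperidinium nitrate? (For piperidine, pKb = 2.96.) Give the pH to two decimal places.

pH = 5.96

C5H10NH2+ is the conjugate acid of the weak base C5H10NH.
Kb = 10^(−2.96) = 1.10 × 10^-3
Ka = Kw/Kb = 1.0×10^-14 / 1.10 × 10^-3 = 9.09 × 10^-12
Ka = x²/(0.13 − x) = 9.09 × 10^-12
Assume x ≪ 0.13: x ≈ √(9.09 × 10^-12 × 0.13) = 1.09 × 10^-6 M
(x/C₀ = 0.00084% < 5%, so the approximation holds.)
pH = −log[H+] = −log(1.09 × 10^-6) = 5.96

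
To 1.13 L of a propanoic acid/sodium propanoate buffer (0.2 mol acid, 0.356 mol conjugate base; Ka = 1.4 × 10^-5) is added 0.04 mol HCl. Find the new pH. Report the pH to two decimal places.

Added H+ converts CH3CH2COO- to CH3CH2COOH: CH3CH2COOH → 0.24 mol, CH3CH2COO- → 0.316 mol.
pKa = −log(1.4 × 10^-5) = 4.854
pH = pKa + log(n_CH3CH2COO-/n_CH3CH2COOH) = 4.854 + log(0.316/0.24) = 4.854 + (+0.119)

pH = 4.97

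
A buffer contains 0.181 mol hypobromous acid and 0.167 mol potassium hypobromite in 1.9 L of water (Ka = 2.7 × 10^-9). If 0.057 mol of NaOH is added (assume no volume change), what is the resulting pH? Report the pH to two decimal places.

OH- converts HOBr to OBr-: HOBr → 0.124 mol, OBr- → 0.224 mol.
pKa = −log(2.7 × 10^-9) = 8.569
Henderson–Hasselbalch with mole ratio 0.224/0.124: pH = 8.569 + (+0.257)

pH = 8.83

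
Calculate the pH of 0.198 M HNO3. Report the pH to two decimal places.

pH = 0.70

HNO3 is a strong acid and dissociates completely, so [H+] = 0.198 M.
pH = -log(0.198) = 0.70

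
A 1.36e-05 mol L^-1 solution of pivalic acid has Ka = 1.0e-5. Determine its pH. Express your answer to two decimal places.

(CH3)3CCOOH ⇌ (CH3)3CCOO- + H+
From the ICE table, Ka = x²/(1.36e-05 − x) = 1.0 × 10^-5.
Here C₀/Ka ≈ 1.36, so the small-x approximation fails. Use the quadratic:
x = [−1e-05 + √(1e-05² + 5.44e-10)]/2 = 7.69 × 10^-6 M
pH = −log[H+] = −log(7.69 × 10^-6) = 5.11

pH = 5.11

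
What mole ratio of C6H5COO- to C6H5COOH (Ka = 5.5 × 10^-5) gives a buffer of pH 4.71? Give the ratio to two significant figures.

pKa = -log(5.5 × 10^-5) = 4.260
pH = pKa + log(r) ⇒ log(r) = 4.71 − 4.260 = +0.450
r = [C6H5COO-]/[C6H5COOH] = 10^(+0.450) = 2.82

ratio = 2.8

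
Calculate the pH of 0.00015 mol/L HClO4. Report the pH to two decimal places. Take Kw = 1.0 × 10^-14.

pH = 3.82

HClO4 is a strong acid and dissociates completely, so [H+] = 0.00015 M.
pH = -log(0.00015) = 3.82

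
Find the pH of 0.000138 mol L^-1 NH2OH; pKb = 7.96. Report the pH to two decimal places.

pH = 8.09

NH2OH + H2O ⇌ NH3OH+ + OH-
Kb = 10^(−7.96) = 1.10 × 10^-8
Kb = x²/(0.000138 − x) = 1.10 × 10^-8
Assume x ≪ 0.000138: x ≈ √(1.10 × 10^-8 × 0.000138) = 1.23 × 10^-6 M
pOH = 5.91, so pH = 14.00 − pOH = 8.09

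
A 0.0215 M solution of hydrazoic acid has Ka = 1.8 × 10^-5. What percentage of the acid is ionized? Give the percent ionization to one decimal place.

2.9%

HN3 ⇌ N3- + H+; let x = [H+] at equilibrium.
x ≈ √(Ka·C₀) = √(1.8 × 10^-5 × 0.0215) = 6.22 × 10^-4 M
Fraction ionized = 6.22 × 10^-4 / 0.0215 = 0.0289 → 2.9%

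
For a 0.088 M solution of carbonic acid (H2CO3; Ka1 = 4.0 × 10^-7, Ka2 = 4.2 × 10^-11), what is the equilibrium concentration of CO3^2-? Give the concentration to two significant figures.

4.2 × 10^-11 M

First ionization gives [H+] ≈ [HCO3-] = 1.88 × 10^-4 M.
Second step: Ka2 = [H+][CO3^2-]/[HCO3-] ≈ [CO3^2-] (since [H+] ≈ [HCO3-]).
So [CO3^2-] ≈ Ka2.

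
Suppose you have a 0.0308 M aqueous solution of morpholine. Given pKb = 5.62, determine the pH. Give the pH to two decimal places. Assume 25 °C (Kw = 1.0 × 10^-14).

C4H8ONH + H2O ⇌ C4H8ONH2+ + OH-
Kb = 10^(−5.62) = 2.40 × 10^-6
Kb = [OH-]²/(0.0308 − [OH-]) = 2.40 × 10^-6
Since Kb ≪ C₀, [OH-] ≈ √(Kb·C₀) = 2.72 × 10^-4 M.
Check: 0.88% ionized — well under 5%, approximation valid.
pOH = 3.57, so pH = 14.00 − pOH = 10.43

pH = 10.43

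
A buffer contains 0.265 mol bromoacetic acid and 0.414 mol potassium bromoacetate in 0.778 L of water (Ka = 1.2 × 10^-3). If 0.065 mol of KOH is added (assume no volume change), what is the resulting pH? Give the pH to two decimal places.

pH = 3.30

OH- converts BrCH2COOH to BrCH2COO-: BrCH2COOH → 0.2 mol, BrCH2COO- → 0.479 mol.
pKa = −log(1.2 × 10^-3) = 2.921
pH = pKa + log(n_BrCH2COO-/n_BrCH2COOH) = 2.921 + log(0.479/0.2) = 2.921 + (+0.379)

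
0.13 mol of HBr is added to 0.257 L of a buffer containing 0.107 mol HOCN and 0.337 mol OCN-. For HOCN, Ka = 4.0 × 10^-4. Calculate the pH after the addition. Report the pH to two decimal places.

After neutralization: n(HOCN) = 0.237 mol, n(OCN-) = 0.207 mol.
pKa = −log(4.0 × 10^-4) = 3.398
pH = pKa + log(n_OCN-/n_HOCN) = 3.398 + log(0.207/0.237) = 3.398 + (-0.059)

pH = 3.34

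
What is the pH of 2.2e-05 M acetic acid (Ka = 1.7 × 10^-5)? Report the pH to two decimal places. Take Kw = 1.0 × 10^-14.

CH3COOH ⇌ CH3COO- + H+
Ka = x²/(2.2e-05 − x) = 1.7 × 10^-5
x is not negligible relative to C₀; solve x² + 1.7e-05·x − 3.74e-10 = 0.
x = [−1.7e-05 + √(1.7e-05² + 1.5e-09)]/2 = 1.26 × 10^-5 M
pH = −log(1.26 × 10^-5) = 4.90

pH = 4.90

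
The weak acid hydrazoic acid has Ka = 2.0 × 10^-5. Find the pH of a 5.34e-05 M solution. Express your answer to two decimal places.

pH = 4.62

HN3 ⇌ N3- + H+
From the ICE table, Ka = x²/(5.34e-05 − x) = 2.0 × 10^-5.
The 5% rule fails; solving x² + Ka·x − Ka·C₀ = 0 exactly:
x = (−Ka + √(Ka² + 4·Ka·C₀))/2 = 2.42 × 10^-5 M
pH = −log[H+] = −log(2.42 × 10^-5) = 4.62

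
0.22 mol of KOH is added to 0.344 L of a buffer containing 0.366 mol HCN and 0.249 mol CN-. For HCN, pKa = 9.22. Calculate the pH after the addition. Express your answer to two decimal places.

pH = 9.73

After neutralization: n(HCN) = 0.146 mol, n(CN-) = 0.469 mol.
pH = pKa + log([A⁻]/[HA]) = 9.22 + log(0.469/0.146) = 9.22 +0.507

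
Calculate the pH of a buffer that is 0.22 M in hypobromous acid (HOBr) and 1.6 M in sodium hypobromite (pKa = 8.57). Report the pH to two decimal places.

pH = 9.43

Using pH = pKa + log([base]/[acid]) with [base]/[acid] = 1.6/0.22:
pH = 8.57 + (+0.862) = 9.43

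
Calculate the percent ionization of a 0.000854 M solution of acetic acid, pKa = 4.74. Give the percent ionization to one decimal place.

CH3COOH ⇌ CH3COO- + H+; let x = [H+] at equilibrium.
Ka = 10^(−4.74) = 1.82 × 10^-5
Ka = x²/(C₀ − x); solving the quadratic gives x = 1.16 × 10^-4 M.
Fraction ionized = 1.16 × 10^-4 / 0.000854 = 0.1358 → 13.6%

13.6%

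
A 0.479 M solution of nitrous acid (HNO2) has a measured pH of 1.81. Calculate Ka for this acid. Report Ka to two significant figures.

Ka = 5.2 × 10^-4

[H+] = 10^(-1.81) = 1.55 × 10^-2 M
At equilibrium [HA] = 0.479 − 1.55 × 10^-2 = 4.63 × 10^-1 M
Ka = [H+][A-]/[HA] = (1.55 × 10^-2)² / 4.63 × 10^-1 = 5.2 × 10^-4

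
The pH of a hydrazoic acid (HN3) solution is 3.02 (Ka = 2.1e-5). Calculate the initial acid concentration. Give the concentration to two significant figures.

C₀ = 4.4 × 10^-2 M

[H+] = 10^(-3.02) = 9.55 × 10^-4 M = x
Ka = x²/(C₀ − x) ⇒ C₀ = x + x²/Ka
C₀ = 9.55 × 10^-4 + (9.55 × 10^-4)²/(2.1 × 10^-5) = 4.44 × 10^-2 M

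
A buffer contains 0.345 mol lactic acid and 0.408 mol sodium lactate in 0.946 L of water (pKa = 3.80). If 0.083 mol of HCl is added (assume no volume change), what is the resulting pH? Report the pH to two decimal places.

pH = 3.68

Added H+ converts CH3CH(OH)COO- to CH3CH(OH)COOH: CH3CH(OH)COOH → 0.428 mol, CH3CH(OH)COO- → 0.325 mol.
Henderson–Hasselbalch with mole ratio 0.325/0.428: pH = 3.80 + (-0.120)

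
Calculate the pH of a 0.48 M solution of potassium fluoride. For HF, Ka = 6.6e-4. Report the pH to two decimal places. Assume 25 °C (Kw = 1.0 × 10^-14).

pH = 8.43

F- is the conjugate base of the weak acid HF.
Kb = Kw/Ka = 1.0×10^-14 / 6.6 × 10^-4 = 1.52 × 10^-11
From the ICE table, Kb = x²/(0.48 − x) = 1.52 × 10^-11.
Assume x ≪ 0.48: x ≈ √(1.52 × 10^-11 × 0.48) = 2.70 × 10^-6 M
Check: 0.00056% ionized — well under 5%, approximation valid.
pOH = 5.57, so pH = 14.00 − pOH = 8.43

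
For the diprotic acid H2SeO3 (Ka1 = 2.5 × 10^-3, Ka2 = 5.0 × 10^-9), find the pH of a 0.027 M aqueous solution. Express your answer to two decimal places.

Since Ka1 ≫ Ka2, the first ionization dominates [H+].
Ka1 = x²/(0.027 − x) = 2.5 × 10^-3
Solving the quadratic: x = (−Ka1 + √(Ka1² + 4·Ka1·C₀))/2 = 7.06 × 10^-3 M
pH = −log(7.06 × 10^-3) = 2.15

pH = 2.15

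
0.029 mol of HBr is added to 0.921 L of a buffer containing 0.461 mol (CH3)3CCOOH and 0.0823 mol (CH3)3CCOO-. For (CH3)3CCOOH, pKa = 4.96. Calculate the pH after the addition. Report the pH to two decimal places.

pH = 4.00

After neutralization: n((CH3)3CCOOH) = 0.49 mol, n((CH3)3CCOO-) = 0.0533 mol.
pH = pKa + log([A⁻]/[HA]) = 4.96 + log(0.0533/0.49) = 4.96 -0.963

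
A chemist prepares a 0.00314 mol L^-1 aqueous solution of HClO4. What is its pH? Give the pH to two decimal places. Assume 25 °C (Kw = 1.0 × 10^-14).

pH = 2.50

HClO4 is a strong acid and dissociates completely, so [H+] = 0.00314 M.
pH = -log(0.00314) = 2.50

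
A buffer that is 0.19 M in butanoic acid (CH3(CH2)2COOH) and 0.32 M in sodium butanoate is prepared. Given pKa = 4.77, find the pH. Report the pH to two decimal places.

pH = 5.00

Using pH = pKa + log([base]/[acid]) with [base]/[acid] = 0.32/0.19:
pH = 4.77 + (+0.226) = 5.00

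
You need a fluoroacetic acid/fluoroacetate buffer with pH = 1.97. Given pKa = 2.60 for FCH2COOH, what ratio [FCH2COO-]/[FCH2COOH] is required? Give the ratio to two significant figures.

ratio = 0.23

pH = pKa + log(r) ⇒ log(r) = 1.97 − 2.60 = -0.63
r = [FCH2COO-]/[FCH2COOH] = 10^(-0.63) = 0.234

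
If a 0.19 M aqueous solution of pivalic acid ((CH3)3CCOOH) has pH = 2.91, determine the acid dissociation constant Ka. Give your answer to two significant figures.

Ka = 8.0 × 10^-6

[H+] = 10^(-2.91) = 1.23 × 10^-3 M
At equilibrium [HA] = 0.19 − 1.23 × 10^-3 = 1.89 × 10^-1 M
Ka = [H+][A-]/[HA] = (1.23 × 10^-3)² / 1.89 × 10^-1 = 8.0 × 10^-6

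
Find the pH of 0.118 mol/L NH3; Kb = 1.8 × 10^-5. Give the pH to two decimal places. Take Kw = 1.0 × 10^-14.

pH = 11.16

NH3 + H2O ⇌ NH4+ + OH-
Kb = [OH-]²/(0.118 − [OH-]) = 1.8 × 10^-5
Neglecting [OH-] in the denominator: [OH-] = √(1.8 × 10^-5 × 0.118) = 1.46 × 10^-3 M
([OH-]/C₀ = 1.2% < 5%, so the approximation holds.)
pOH = 2.84, so pH = 14.00 − pOH = 11.16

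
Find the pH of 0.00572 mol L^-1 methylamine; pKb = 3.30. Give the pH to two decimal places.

pH = 11.16

CH3NH2 + H2O ⇌ CH3NH3+ + OH-
Kb = 10^(−3.30) = 5.01 × 10^-4
Kb = [OH-]²/(0.00572 − [OH-]) = 5.01 × 10^-4
[OH-] is not negligible relative to C₀; solve [OH-]² + 0.000501·[OH-] − 2.87e-06 = 0.
[OH-] = (−Kb + √(Kb² + 4·Kb·C₀))/2 = 1.46 × 10^-3 M
pOH = −log(1.46 × 10^-3) = 2.84; pH = 14.00 − 2.84 = 11.16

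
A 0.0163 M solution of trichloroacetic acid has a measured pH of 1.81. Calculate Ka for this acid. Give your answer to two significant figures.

Ka = 3.0 × 10^-1

[H+] = 10^(-1.81) = 1.55 × 10^-2 M
At equilibrium [HA] = 0.0163 − 1.55 × 10^-2 = 8.00 × 10^-4 M
Ka = [H+][A-]/[HA] = (1.55 × 10^-2)² / 8.00 × 10^-4 = 3.0 × 10^-1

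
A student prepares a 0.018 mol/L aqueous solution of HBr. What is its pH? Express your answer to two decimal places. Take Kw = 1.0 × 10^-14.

pH = 1.74

HBr is a strong acid and dissociates completely, so [H+] = 0.018 M.
pH = -log(0.018) = 1.74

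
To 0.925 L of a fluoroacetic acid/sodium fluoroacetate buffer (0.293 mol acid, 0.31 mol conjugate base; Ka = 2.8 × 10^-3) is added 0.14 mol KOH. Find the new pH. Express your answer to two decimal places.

pH = 3.02

OH- converts FCH2COOH to FCH2COO-: FCH2COOH → 0.153 mol, FCH2COO- → 0.45 mol.
pKa = −log(2.8 × 10^-3) = 2.553
pH = pKa + log(n_FCH2COO-/n_FCH2COOH) = 2.553 + log(0.45/0.153) = 2.553 + (+0.469)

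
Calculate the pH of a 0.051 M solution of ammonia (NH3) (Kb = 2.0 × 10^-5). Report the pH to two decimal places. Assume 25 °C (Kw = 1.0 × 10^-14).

NH3 + H2O ⇌ NH4+ + OH-
From the ICE table, Kb = x²/(0.051 − x) = 2.0 × 10^-5.
Assume x ≪ 0.051: x ≈ √(2.0 × 10^-5 × 0.051) = 1.01 × 10^-3 M
(x/C₀ = 2% < 5%, so the approximation holds.)
pOH = −log(1.01 × 10^-3) = 3.00; pH = 14.00 − 3.00 = 11.00

pH = 11.00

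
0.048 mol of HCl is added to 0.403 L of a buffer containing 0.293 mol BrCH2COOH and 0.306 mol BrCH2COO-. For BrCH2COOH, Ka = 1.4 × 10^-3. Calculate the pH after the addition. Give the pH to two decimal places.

Added H+ converts BrCH2COO- to BrCH2COOH: BrCH2COOH → 0.341 mol, BrCH2COO- → 0.258 mol.
pKa = −log(1.4 × 10^-3) = 2.854
pH = pKa + log(n_BrCH2COO-/n_BrCH2COOH) = 2.854 + log(0.258/0.341) = 2.854 + (-0.121)

pH = 2.73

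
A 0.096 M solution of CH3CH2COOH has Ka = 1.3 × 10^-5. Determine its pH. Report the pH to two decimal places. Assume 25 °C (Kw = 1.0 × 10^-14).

CH3CH2COOH ⇌ CH3CH2COO- + H+
From the ICE table, Ka = [H+]²/(0.096 − [H+]) = 1.3 × 10^-5.
Since Ka ≪ C₀, [H+] ≈ √(Ka·C₀) = 1.12 × 10^-3 M.
([H+]/C₀ = 1.2% < 5%, so the approximation holds.)
pH = −log[H+] = −log(1.12 × 10^-3) = 2.95

pH = 2.95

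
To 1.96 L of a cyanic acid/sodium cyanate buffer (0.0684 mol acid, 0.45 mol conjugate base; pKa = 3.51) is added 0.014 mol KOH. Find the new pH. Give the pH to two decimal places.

pH = 4.44

After neutralization: n(HOCN) = 0.0544 mol, n(OCN-) = 0.464 mol.
Henderson–Hasselbalch with mole ratio 0.464/0.0544: pH = 3.51 + (+0.931)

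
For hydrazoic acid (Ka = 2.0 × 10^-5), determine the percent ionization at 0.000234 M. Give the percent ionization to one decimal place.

25.3%

HN3 ⇌ N3- + H+; let x = [H+] at equilibrium.
Ka = x²/(C₀ − x); solving the quadratic gives x = 5.91 × 10^-5 M.
Fraction ionized = 5.91 × 10^-5 / 0.000234 = 0.2526 → 25.3%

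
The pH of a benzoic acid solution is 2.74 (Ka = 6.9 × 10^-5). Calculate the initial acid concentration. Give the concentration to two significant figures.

[H+] = 10^(-2.74) = 1.82 × 10^-3 M = x
Ka = x²/(C₀ − x) ⇒ C₀ = x + x²/Ka
C₀ = 1.82 × 10^-3 + (1.82 × 10^-3)²/(6.9 × 10^-5) = 4.98 × 10^-2 M

C₀ = 5.0 × 10^-2 M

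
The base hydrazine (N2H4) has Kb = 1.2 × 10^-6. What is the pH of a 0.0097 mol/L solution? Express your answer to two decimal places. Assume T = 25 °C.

N2H4 + H2O ⇌ N2H5+ + OH-
Kb = x²/(0.0097 − x) = 1.2 × 10^-6
Neglecting x in the denominator: x = √(1.2 × 10^-6 × 0.0097) = 1.08 × 10^-4 M
pOH = −log(1.08 × 10^-4) = 3.97; pH = 14.00 − 3.97 = 10.03

pH = 10.03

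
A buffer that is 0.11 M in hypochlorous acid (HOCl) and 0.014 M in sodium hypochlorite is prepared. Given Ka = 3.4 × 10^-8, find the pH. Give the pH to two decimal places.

pH = 6.57

pKa = −log(3.4 × 10^-8) = 7.469
Henderson–Hasselbalch: pH = pKa + log([OCl-]/[HOCl]) = 7.469 + log(0.014/0.11)
pH = 7.469 + (-0.895) = 6.57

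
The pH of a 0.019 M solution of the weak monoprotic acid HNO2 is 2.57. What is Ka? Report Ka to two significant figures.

Ka = 4.4 × 10^-4

[H+] = 10^(-2.57) = 2.69 × 10^-3 M
At equilibrium [HA] = 0.019 − 2.69 × 10^-3 = 1.63 × 10^-2 M
Ka = [H+][A-]/[HA] = (2.69 × 10^-3)² / 1.63 × 10^-2 = 4.4 × 10^-4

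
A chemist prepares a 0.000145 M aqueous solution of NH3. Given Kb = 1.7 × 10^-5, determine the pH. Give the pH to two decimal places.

NH3 + H2O ⇌ NH4+ + OH-
Kb = x²/(0.000145 − x) = 1.7 × 10^-5
x is not negligible relative to C₀; solve x² + 1.7e-05·x − 2.47e-09 = 0.
x = (−Kb + √(Kb² + 4·Kb·C₀))/2 = 4.19 × 10^-5 M
pOH = 4.38, so pH = 14.00 − pOH = 9.62

pH = 9.62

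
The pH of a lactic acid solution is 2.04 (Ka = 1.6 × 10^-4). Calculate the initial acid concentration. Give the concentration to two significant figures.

C₀ = 5.3 × 10^-1 M

[H+] = 10^(-2.04) = 9.12 × 10^-3 M = x
Ka = x²/(C₀ − x) ⇒ C₀ = x + x²/Ka
C₀ = 9.12 × 10^-3 + (9.12 × 10^-3)²/(1.6 × 10^-4) = 5.29 × 10^-1 M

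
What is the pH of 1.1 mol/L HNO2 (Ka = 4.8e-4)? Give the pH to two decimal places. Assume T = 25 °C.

pH = 1.64

HNO2 ⇌ NO2- + H+
From the ICE table, Ka = [H+]²/(1.1 − [H+]) = 4.8 × 10^-4.
Neglecting [H+] in the denominator: [H+] = √(4.8 × 10^-4 × 1.1) = 2.30 × 10^-2 M
Check: 2.1% ionized — well under 5%, approximation valid.
pH = −log(2.30 × 10^-2) = 1.64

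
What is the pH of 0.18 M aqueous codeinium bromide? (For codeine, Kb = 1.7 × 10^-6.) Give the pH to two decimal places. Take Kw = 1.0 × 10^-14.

pH = 4.49

C18H22NO3+ is the conjugate acid of the weak base C18H21NO3.
Ka = Kw/Kb = 1.0×10^-14 / 1.7 × 10^-6 = 5.88 × 10^-9
From the ICE table, Ka = [H+]²/(0.18 − [H+]) = 5.88 × 10^-9.
Assume [H+] ≪ 0.18: [H+] ≈ √(5.88 × 10^-9 × 0.18) = 3.25 × 10^-5 M
pH = −log(3.25 × 10^-5) = 4.49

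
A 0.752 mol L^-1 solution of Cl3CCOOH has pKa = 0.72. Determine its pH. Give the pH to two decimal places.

Cl3CCOOH ⇌ Cl3CCOO- + H+
Ka = 10^(−0.72) = 1.91 × 10^-1
Let x = [H+] at equilibrium. Ka = x²/(0.752 − x).
Here C₀/Ka ≈ 3.94, so the small-x approximation fails. Use the quadratic:
x = [−0.191 + √(0.191² + 0.575)]/2 = 2.95 × 10^-1 M
pH = −log[H+] = −log(2.95 × 10^-1) = 0.53

pH = 0.53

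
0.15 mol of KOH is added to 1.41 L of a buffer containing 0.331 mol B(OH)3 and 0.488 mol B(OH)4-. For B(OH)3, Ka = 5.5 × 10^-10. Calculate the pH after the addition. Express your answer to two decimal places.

After neutralization: n(B(OH)3) = 0.181 mol, n(B(OH)4-) = 0.638 mol.
pKa = −log(5.5 × 10^-10) = 9.260
pH = pKa + log(n_B(OH)4-/n_B(OH)3) = 9.260 + log(0.638/0.181) = 9.260 + (+0.547)

pH = 9.81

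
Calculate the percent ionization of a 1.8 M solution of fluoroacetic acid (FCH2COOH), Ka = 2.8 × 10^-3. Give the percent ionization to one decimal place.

3.9%

FCH2COOH ⇌ FCH2COO- + H+; let x = [H+] at equilibrium.
x ≈ √(Ka·C₀) = √(2.8 × 10^-3 × 1.8) = 7.10 × 10^-2 M
% ionization = x/C₀ × 100% = 7.10 × 10^-2/1.8 × 100% = 3.9%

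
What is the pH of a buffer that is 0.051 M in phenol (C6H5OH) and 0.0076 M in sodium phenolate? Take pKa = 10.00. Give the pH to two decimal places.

pH = 9.17

pH = pKa + log([A⁻]/[HA]) = 10.00 + log(0.0076/0.051)
pH = 10.00 + (-0.827) = 9.17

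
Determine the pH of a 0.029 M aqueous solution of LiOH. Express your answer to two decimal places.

LiOH is a strong base; [OH-] = 0.029 M.
pOH = -log(0.029) = 1.54
pH = 14.00 - 1.54 = 12.46

pH = 12.46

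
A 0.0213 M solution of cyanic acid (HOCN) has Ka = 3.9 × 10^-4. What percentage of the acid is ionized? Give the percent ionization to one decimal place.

12.6%

HOCN ⇌ OCN- + H+; let x = [H+] at equilibrium.
Ka = x²/(C₀ − x); solving the quadratic gives x = 2.69 × 10^-3 M.
Fraction ionized = 2.69 × 10^-3 / 0.0213 = 0.1263 → 12.6%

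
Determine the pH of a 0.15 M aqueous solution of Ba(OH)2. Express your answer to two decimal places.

pH = 13.48

Ba(OH)2 is a strong base (each formula unit releases 2 OH-); [OH-] = 0.3 M.
pOH = -log(0.3) = 0.52
pH = 14.00 - 0.52 = 13.48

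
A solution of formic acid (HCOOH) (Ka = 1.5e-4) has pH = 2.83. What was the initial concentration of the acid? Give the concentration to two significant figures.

C₀ = 1.6 × 10^-2 M

[H+] = 10^(-2.83) = 1.48 × 10^-3 M = x
Ka = x²/(C₀ − x) ⇒ C₀ = x + x²/Ka
C₀ = 1.48 × 10^-3 + (1.48 × 10^-3)²/(1.5 × 10^-4) = 1.61 × 10^-2 M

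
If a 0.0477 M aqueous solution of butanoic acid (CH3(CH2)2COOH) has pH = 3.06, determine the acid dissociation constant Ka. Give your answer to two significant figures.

Ka = 1.6 × 10^-5

[H+] = 10^(-3.06) = 8.71 × 10^-4 M
At equilibrium [HA] = 0.0477 − 8.71 × 10^-4 = 4.68 × 10^-2 M
Ka = [H+][A-]/[HA] = (8.71 × 10^-4)² / 4.68 × 10^-2 = 1.6 × 10^-5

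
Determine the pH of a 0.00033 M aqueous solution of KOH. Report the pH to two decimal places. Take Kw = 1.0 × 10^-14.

KOH is a strong base; [OH-] = 0.00033 M.
pOH = -log(0.00033) = 3.48
pH = 14.00 - 3.48 = 10.52

pH = 10.52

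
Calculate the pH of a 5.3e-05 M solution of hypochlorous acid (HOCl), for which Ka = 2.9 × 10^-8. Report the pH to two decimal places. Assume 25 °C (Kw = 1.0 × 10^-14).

HOCl ⇌ OCl- + H+
Let x = [H+] at equilibrium. Ka = x²/(5.3e-05 − x).
Neglecting x in the denominator: x = √(2.9 × 10^-8 × 5.3e-05) = 1.24 × 10^-6 M
(x/C₀ = 2.3% < 5%, so the approximation holds.)
pH = −log(1.24 × 10^-6) = 5.91

pH = 5.91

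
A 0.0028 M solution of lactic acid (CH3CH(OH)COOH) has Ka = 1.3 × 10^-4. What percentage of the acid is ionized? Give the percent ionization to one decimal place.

CH3CH(OH)COOH ⇌ CH3CH(OH)COO- + H+; let x = [H+] at equilibrium.
Solve x² + 0.00013x − 3.64e-07 = 0 → x = 5.42 × 10^-4 M
Fraction ionized = 5.42 × 10^-4 / 0.0028 = 0.1936 → 19.4%

19.4%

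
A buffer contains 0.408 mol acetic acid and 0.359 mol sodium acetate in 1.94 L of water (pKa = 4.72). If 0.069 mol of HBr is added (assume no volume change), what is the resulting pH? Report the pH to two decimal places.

After neutralization: n(CH3COOH) = 0.477 mol, n(CH3COO-) = 0.29 mol.
pH = pKa + log(n_CH3COO-/n_CH3COOH) = 4.72 + log(0.29/0.477) = 4.72 + (-0.216)

pH = 4.50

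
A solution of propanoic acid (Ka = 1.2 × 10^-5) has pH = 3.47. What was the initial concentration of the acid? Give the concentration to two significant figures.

C₀ = 9.9 × 10^-3 M

[H+] = 10^(-3.47) = 3.39 × 10^-4 M = x
Ka = x²/(C₀ − x) ⇒ C₀ = x + x²/Ka
C₀ = 3.39 × 10^-4 + (3.39 × 10^-4)²/(1.2 × 10^-5) = 9.92 × 10^-3 M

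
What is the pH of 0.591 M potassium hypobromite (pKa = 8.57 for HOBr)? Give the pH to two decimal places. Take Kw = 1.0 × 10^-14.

pH = 11.17

OBr- is the conjugate base of the weak acid HOBr.
Ka = 10^(−8.57) = 2.69 × 10^-9
Kb = Kw/Ka = 1.0×10^-14 / 2.69 × 10^-9 = 3.72 × 10^-6
Kb = [OH-]²/(0.591 − [OH-]) = 3.72 × 10^-6
Since Kb ≪ C₀, [OH-] ≈ √(Kb·C₀) = 1.48 × 10^-3 M.
Check: 0.25% ionized — well under 5%, approximation valid.
pOH = 2.83, so pH = 14.00 − pOH = 11.17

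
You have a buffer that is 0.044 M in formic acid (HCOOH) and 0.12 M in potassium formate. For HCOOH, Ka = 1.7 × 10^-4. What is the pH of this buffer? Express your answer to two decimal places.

pH = 4.21

pKa = −log(1.7 × 10^-4) = 3.770
pH = pKa + log([A⁻]/[HA]) = 3.770 + log(0.12/0.044)
pH = 3.770 + (+0.436) = 4.21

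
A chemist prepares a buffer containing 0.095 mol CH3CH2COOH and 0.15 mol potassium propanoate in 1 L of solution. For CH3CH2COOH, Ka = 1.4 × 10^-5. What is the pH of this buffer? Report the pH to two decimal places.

pKa = −log(1.4 × 10^-5) = 4.854
pH = pKa + log([A⁻]/[HA]) = 4.854 + log(0.15/0.095)
pH = 4.854 + (+0.198) = 5.05

pH = 5.05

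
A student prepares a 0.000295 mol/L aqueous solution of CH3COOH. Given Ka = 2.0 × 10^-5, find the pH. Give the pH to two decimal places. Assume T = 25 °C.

CH3COOH ⇌ CH3COO- + H+
Ka = x²/(0.000295 − x) = 2.0 × 10^-5
x is not negligible relative to C₀; solve x² + 2e-05·x − 5.9e-09 = 0.
x = (−Ka + √(Ka² + 4·Ka·C₀))/2 = 6.75 × 10^-5 M
pH = −log(6.75 × 10^-5) = 4.17

pH = 4.17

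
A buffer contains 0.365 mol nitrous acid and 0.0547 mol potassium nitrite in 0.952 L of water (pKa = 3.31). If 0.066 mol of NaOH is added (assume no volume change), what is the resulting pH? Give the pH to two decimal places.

pH = 2.92

After neutralization: n(HNO2) = 0.299 mol, n(NO2-) = 0.121 mol.
pH = pKa + log([A⁻]/[HA]) = 3.31 + log(0.121/0.299) = 3.31 -0.393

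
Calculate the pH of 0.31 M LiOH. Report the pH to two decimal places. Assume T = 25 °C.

LiOH is a strong base; [OH-] = 0.31 M.
pOH = -log(0.31) = 0.51
pH = 14.00 - 0.51 = 13.49

pH = 13.49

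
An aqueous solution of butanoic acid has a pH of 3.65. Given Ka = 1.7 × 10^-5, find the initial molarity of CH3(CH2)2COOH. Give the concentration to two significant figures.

C₀ = 3.2 × 10^-3 M

[H+] = 10^(-3.65) = 2.24 × 10^-4 M = x
Ka = x²/(C₀ − x) ⇒ C₀ = x + x²/Ka
C₀ = 2.24 × 10^-4 + (2.24 × 10^-4)²/(1.7 × 10^-5) = 3.18 × 10^-3 M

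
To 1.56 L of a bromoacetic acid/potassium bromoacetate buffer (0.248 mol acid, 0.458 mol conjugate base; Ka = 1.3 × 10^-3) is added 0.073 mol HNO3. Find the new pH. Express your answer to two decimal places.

After neutralization: n(BrCH2COOH) = 0.321 mol, n(BrCH2COO-) = 0.385 mol.
pKa = −log(1.3 × 10^-3) = 2.886
Henderson–Hasselbalch with mole ratio 0.385/0.321: pH = 2.886 + (+0.079)

pH = 2.97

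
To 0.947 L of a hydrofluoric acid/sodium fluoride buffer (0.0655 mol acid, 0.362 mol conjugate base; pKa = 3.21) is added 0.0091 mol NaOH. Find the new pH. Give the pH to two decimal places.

OH- converts HF to F-: HF → 0.0564 mol, F- → 0.371 mol.
pH = pKa + log([A⁻]/[HA]) = 3.21 + log(0.371/0.0564) = 3.21 +0.818

pH = 4.03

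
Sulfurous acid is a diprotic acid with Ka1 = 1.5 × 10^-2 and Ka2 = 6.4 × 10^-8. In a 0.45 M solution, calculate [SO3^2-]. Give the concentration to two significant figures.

First ionization gives [H+] ≈ [HSO3-] = 7.50 × 10^-2 M.
Second step: Ka2 = [H+][SO3^2-]/[HSO3-] ≈ [SO3^2-] (since [H+] ≈ [HSO3-]).
So [SO3^2-] ≈ Ka2.

6.4 × 10^-8 M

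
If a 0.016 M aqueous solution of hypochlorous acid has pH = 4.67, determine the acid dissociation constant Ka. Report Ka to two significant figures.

Ka = 2.9 × 10^-8

[H+] = 10^(-4.67) = 2.14 × 10^-5 M
At equilibrium [HA] = 0.016 − 2.14 × 10^-5 = 1.60 × 10^-2 M
Ka = [H+][A-]/[HA] = (2.14 × 10^-5)² / 1.60 × 10^-2 = 2.9 × 10^-8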